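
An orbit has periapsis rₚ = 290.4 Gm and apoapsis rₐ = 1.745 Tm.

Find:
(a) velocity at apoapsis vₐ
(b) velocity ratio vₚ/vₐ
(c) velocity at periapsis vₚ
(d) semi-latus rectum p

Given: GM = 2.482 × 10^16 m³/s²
rₚ = 290.4 Gm = 2.904 × 10^11 m
rₐ = 1.745 Tm = 1.745 × 10^12 m
GM = 2.482 × 10^16 m³/s²
a = (rₚ + rₐ)/2 = 1.0177 × 10^12 m
e = (rₐ − rₚ)/(rₐ + rₚ) = (1.4546 × 10^12) / (2.0354 × 10^12) = 0.714651
(a) vₐ² = GM (2/rₐ − 1/a) = 2.482 × 10^16 × (1.14613 × 10^-12 − 9.82608 × 10^-13) = 4058.66 m²/s²;  vₐ = 63.7077 m/s ≈ 63.71 m/s
(b) vₚ/vₐ = rₐ/rₚ (angular momentum) = (1.745 × 10^12) / (2.904 × 10^11) = 6.00895 ≈ 6.009
(c) vₚ² = GM (2/rₚ − 1/a) = 2.482 × 10^16 × (6.88705 × 10^-12 − 9.82608 × 10^-13) = 146548 m²/s²;  vₚ = 382.816 m/s ≈ 382.8 m/s
(d) 1 − e² = 0.489274;  p = a(1 − e²) = 1.0177 × 10^12 × 0.489274 = 4.97935 × 10^11 m ≈ 497.9 Gm

Final answer:
(a) velocity at apoapsis vₐ = 63.71 m/s
(b) velocity ratio vₚ/vₐ = 6.009
(c) velocity at periapsis vₚ = 382.8 m/s
(d) semi-latus rectum p = 497.9 Gm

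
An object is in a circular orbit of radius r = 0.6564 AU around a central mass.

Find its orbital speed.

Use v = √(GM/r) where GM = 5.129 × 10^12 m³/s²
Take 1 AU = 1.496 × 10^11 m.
r = 0.6564 AU = 9.81974 × 10^10 m
GM = 5.129 × 10^12 m³/s²
GM/r = (5.129 × 10^12) / (9.81974 × 10^10) = 52.2315 m²/s²
v = √(GM/r) = 7.22714 m/s ≈ 7.227 m/s

Final answer: 7.227 m/s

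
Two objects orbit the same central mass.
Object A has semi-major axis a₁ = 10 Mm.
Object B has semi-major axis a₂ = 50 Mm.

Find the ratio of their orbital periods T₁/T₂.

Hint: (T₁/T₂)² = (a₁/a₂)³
a₁ = 10 Mm = 1 × 10^7 m
a₂ = 50 Mm = 5 × 10^7 m
a₁/a₂ = 0.2
T₁/T₂ = (a₁/a₂)^(3/2) = (0.2)^1.5 = 0.0894427

Final answer: T₁/T₂ = 0.08944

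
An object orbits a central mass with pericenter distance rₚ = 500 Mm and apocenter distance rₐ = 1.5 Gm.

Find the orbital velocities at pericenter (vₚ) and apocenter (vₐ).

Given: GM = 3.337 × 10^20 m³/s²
rₚ = 500 Mm = 5 × 10^8 m
rₐ = 1.5 Gm = 1.5 × 10^9 m
GM = 3.337 × 10^20 m³/s²
a = (rₚ + rₐ)/2 = 1 × 10^9 m
Vis-viva: v² = GM (2/r − 1/a)
vₚ² = 3.337 × 10^20 × (4 × 10^-9 − 1 × 10^-9) = 1.0011 × 10^12 m²/s²
vₚ = 1.00055 × 10^6 m/s ≈ 1001 km/s
vₐ² = 3.337 × 10^20 × (1.33333 × 10^-9 − 1 × 10^-9) = 1.11233 × 10^11 m²/s²
vₐ = 333517 m/s ≈ 333.5 km/s

Final answer: vₚ = 1001 km/s, vₐ = 333.5 km/s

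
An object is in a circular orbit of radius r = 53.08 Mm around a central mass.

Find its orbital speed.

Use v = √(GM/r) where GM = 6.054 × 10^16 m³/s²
r = 53.08 Mm = 5.308 × 10^7 m
GM = 6.054 × 10^16 m³/s²
GM/r = (6.054 × 10^16) / (5.308 × 10^7) = 1.14054 × 10^9 m²/s²
v = √(GM/r) = 33771.9 m/s ≈ 33.77 km/s

Final answer: 33.77 km/s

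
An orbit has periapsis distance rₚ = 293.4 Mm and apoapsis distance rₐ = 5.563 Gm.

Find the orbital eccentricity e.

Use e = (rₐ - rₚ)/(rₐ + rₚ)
rₚ = 293.4 Mm = 2.934 × 10^8 m
rₐ = 5.563 Gm = 5.563 × 10^9 m
rₐ − rₚ = 5.2696 × 10^9 m
rₐ + rₚ = 5.8564 × 10^9 m
e = (rₐ − rₚ)/(rₐ + rₚ) = 0.899802

Final answer: e = 0.8998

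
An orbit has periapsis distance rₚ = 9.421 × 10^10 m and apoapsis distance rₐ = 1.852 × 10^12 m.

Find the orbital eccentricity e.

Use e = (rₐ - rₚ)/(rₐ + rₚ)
rₚ = 9.421 × 10^10 m
rₐ = 1.852 × 10^12 m
rₐ − rₚ = 1.75779 × 10^12 m
rₐ + rₚ = 1.94621 × 10^12 m
e = (rₐ − rₚ)/(rₐ + rₚ) = 0.903186

Final answer: e = 0.9032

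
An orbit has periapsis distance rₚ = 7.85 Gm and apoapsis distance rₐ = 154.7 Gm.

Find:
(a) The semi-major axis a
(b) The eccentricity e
rₚ = 7.85 Gm = 7.85 × 10^9 m
rₐ = 154.7 Gm = 1.547 × 10^11 m
(a) a = (rₚ + rₐ)/2 = 8.1275 × 10^10 m ≈ 81.28 Gm
(b) e = (rₐ − rₚ)/(rₐ + rₚ) = (1.4685 × 10^11) / (1.6255 × 10^11) = 0.903414

Final answer:
(a) a = 81.28 Gm
(b) e = 0.9034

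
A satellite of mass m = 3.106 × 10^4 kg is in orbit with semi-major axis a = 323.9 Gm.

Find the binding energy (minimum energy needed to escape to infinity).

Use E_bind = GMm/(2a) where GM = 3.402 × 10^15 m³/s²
a = 323.9 Gm = 3.239 × 10^11 m
GM = 3.402 × 10^15 m³/s²
m = 3.106 × 10^4 kg
GMm = 3.402 × 10^15 × 31060 = 1.05666 × 10^20 m³·kg/s²
2a = 6.478 × 10^11 m
E_bind = GMm/(2a) = 1.63115 × 10^8 J ≈ 163.1 MJ

Final answer: 163.1 MJ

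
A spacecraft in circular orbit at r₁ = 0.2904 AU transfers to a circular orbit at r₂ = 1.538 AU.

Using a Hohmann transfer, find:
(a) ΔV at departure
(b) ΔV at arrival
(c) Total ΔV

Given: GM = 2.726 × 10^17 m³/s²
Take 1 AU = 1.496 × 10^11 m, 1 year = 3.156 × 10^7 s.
r₁ = 0.2904 AU = 4.34438 × 10^10 m
r₂ = 1.538 AU = 2.30085 × 10^11 m
GM = 2.726 × 10^17 m³/s²
Transfer ellipse: a_t = (r₁ + r₂)/2 = 1.36764 × 10^11 m
Circular speed at r₁: v₁ = √(GM/r₁) = 2504.95 m/s
Transfer speed at r₁ (periapsis): v₁ₜ = √(GM(2/r₁ − 1/a_t)) = 3249.05 m/s
(a) ΔV₁ = v₁ₜ − v₁ = 744.101 m/s ≈ 0.157 AU/year
Circular speed at r₂: v₂ = √(GM/r₂) = 1088.48 m/s
Transfer speed at r₂ (apoapsis): v₂ₜ = √(GM(2/r₂ − 1/a_t)) = 613.475 m/s
(b) ΔV₂ = v₂ − v₂ₜ = 475.002 m/s ≈ 0.1002 AU/year
(c) ΔV_total = ΔV₁ + ΔV₂ = 1219.1 m/s ≈ 0.2572 AU/year

Final answer:
(a) ΔV₁ = 0.157 AU/year
(b) ΔV₂ = 0.1002 AU/year
(c) ΔV_total = 0.2572 AU/year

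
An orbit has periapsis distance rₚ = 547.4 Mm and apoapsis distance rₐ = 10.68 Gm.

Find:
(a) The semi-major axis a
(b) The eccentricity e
rₚ = 547.4 Mm = 5.474 × 10^8 m
rₐ = 10.68 Gm = 1.068 × 10^10 m
(a) a = (rₚ + rₐ)/2 = 5.6137 × 10^9 m ≈ 5.614 Gm
(b) e = (rₐ − rₚ)/(rₐ + rₚ) = (1.01326 × 10^10) / (1.12274 × 10^10) = 0.902489

Final answer:
(a) a = 5.614 Gm
(b) e = 0.9025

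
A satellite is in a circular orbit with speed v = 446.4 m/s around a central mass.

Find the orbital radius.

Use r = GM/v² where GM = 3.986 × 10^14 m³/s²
v = 446.4 m/s
GM = 3.986 × 10^14 m³/s²
v² = 199273 m²/s²
r = GM/v² = (3.986 × 10^14) / 199273 = 2.00027 × 10^9 m ≈ 2 Gm

Final answer: 2 Gm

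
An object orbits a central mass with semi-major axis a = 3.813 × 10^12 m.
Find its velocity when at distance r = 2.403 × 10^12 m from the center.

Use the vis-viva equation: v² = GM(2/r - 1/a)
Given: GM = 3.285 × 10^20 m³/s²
a = 3.813 × 10^12 m
r = 2.403 × 10^12 m
GM = 3.285 × 10^20 m³/s²
2/r − 1/a = 8.32293 × 10^-13 − 2.62261 × 10^-13 = 5.70032 × 10^-13 m⁻¹
v² = GM (2/r − 1/a) = 1.87256 × 10^8 m²/s²
v = 13684.1 m/s ≈ 13.68 km/s

Final answer: 13.68 km/s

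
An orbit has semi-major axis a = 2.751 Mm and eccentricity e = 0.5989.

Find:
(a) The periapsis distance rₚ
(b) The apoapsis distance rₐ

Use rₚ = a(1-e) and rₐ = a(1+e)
a = 2.751 Mm = 2.751 × 10^6 m
e = 0.5989:  1 − e = 0.4011,  1 + e = 1.5989
(a) rₚ = a(1 − e) = 2.751 × 10^6 m × 0.4011 = 1.10343 × 10^6 m ≈ 1.103 Mm
(b) rₐ = a(1 + e) = 2.751 × 10^6 m × 1.5989 = 4.39857 × 10^6 m ≈ 4.399 Mm

Final answer:
(a) rₚ = 1.103 Mm
(b) rₐ = 4.399 Mm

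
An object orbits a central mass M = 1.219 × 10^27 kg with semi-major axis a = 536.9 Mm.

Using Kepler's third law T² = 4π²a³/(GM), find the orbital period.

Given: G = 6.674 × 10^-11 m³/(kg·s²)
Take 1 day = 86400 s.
M = 1.219 × 10^27 kg
GM = G × M = 6.674 × 10^-11 × 1.219 × 10^27 = 8.13561 × 10^16 m³/s²
a = 536.9 Mm = 5.369 × 10^8 m
a³ = 1.54768 × 10^26 m³
T = 2π √(a³/GM) = 2π √((1.54768 × 10^26) / (8.13561 × 10^16)) = 2π × 43615.9 s
T = 274047 s ≈ 3.172 days

Final answer: 3.172 days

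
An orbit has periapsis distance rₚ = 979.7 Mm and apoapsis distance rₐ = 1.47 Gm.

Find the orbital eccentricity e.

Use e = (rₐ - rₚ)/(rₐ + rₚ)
rₚ = 979.7 Mm = 9.797 × 10^8 m
rₐ = 1.47 Gm = 1.47 × 10^9 m
rₐ − rₚ = 4.903 × 10^8 m
rₐ + rₚ = 2.4497 × 10^9 m
e = (rₐ − rₚ)/(rₐ + rₚ) = 0.200147

Final answer: e = 0.2001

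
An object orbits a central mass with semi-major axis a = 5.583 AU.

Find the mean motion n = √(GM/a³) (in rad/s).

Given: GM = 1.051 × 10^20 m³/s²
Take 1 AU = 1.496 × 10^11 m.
a = 5.583 AU = 8.35217 × 10^11 m
GM = 1.051 × 10^20 m³/s²
a³ = 5.82636 × 10^35 m³
GM/a³ = (1.051 × 10^20) / (5.82636 × 10^35) = 1.80387 × 10^-16 s⁻²
n = √(GM/a³) = 1.34308 × 10^-8 rad/s ≈ 1.343 × 10^-8 rad/s

Final answer: n = 1.343 × 10^-8 rad/s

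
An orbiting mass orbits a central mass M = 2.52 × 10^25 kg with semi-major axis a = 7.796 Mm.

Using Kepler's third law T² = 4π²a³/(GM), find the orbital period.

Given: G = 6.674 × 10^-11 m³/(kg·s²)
M = 2.52 × 10^25 kg
GM = G × M = 6.674 × 10^-11 × 2.52 × 10^25 = 1.68185 × 10^15 m³/s²
a = 7.796 Mm = 7.796 × 10^6 m
a³ = 4.73822 × 10^20 m³
T = 2π √(a³/GM) = 2π √((4.73822 × 10^20) / (1.68185 × 10^15)) = 2π × 530.78 s
T = 3334.99 s ≈ 55.58 minutes

Final answer: 55.58 minutes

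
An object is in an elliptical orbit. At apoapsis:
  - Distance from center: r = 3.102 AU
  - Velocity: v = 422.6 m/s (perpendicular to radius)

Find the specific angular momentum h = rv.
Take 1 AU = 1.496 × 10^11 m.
r = 3.102 AU = 4.64059 × 10^11 m
v = 422.6 m/s
h = rv = 4.64059 × 10^11 × 422.6 = 1.96111 × 10^14 m²/s ≈ 1.961 × 10^14 m²/s

Final answer: h = 1.961 × 10^14 m²/s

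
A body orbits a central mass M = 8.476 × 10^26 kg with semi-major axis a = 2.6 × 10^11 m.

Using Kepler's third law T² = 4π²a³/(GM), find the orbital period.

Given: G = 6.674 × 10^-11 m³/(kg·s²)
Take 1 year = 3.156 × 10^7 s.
M = 8.476 × 10^26 kg
GM = G × M = 6.674 × 10^-11 × 8.476 × 10^26 = 5.65688 × 10^16 m³/s²
a = 2.6 × 10^11 m
a³ = 1.7576 × 10^34 m³
T = 2π √(a³/GM) = 2π √((1.7576 × 10^34) / (5.65688 × 10^16)) = 2π × 5.57406 × 10^8 s
T = 3.50228 × 10^9 s ≈ 111 years

Final answer: 111 years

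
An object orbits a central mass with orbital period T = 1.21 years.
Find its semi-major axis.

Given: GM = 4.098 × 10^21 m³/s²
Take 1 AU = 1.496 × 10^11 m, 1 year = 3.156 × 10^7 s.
T = 1.21 years = 3.81876 × 10^7 s
GM = 4.098 × 10^21 m³/s²
Kepler's third law: a³ = GM T² / (4π²)
T² = 1.45829 × 10^15 s²
a³ = (4.098 × 10^21) × (1.45829 × 10^15) / (4π²) = 1.51376 × 10^35 m³
a = (a³)^(1/3) = 5.32949 × 10^11 m ≈ 3.562 AU

Final answer: 3.562 AU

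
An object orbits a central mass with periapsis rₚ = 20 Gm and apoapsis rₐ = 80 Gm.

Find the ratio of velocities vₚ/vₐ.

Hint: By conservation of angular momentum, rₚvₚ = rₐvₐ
rₚ = 20 Gm = 2 × 10^10 m
rₐ = 80 Gm = 8 × 10^10 m
rₚvₚ = rₐvₐ  ⇒  vₚ/vₐ = rₐ/rₚ
vₚ/vₐ = (8 × 10^10) / (2 × 10^10) = 4

Final answer: vₚ/vₐ = 4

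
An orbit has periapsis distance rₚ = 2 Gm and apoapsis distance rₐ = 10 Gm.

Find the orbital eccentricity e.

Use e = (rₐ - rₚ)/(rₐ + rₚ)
rₚ = 2 Gm = 2 × 10^9 m
rₐ = 10 Gm = 1 × 10^10 m
rₐ − rₚ = 8 × 10^9 m
rₐ + rₚ = 1.2 × 10^10 m
e = (rₐ − rₚ)/(rₐ + rₚ) = 0.666667

Final answer: e = 0.6667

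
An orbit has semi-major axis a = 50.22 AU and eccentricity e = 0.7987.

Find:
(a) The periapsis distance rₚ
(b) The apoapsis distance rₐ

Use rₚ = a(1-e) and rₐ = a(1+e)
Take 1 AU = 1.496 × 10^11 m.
a = 50.22 AU = 7.51291 × 10^12 m
e = 0.7987:  1 − e = 0.2013,  1 + e = 1.7987
(a) rₚ = a(1 − e) = 7.51291 × 10^12 m × 0.2013 = 1.51235 × 10^12 m ≈ 10.11 AU
(b) rₐ = a(1 + e) = 7.51291 × 10^12 m × 1.7987 = 1.35135 × 10^13 m ≈ 90.33 AU

Final answer:
(a) rₚ = 10.11 AU
(b) rₐ = 90.33 AU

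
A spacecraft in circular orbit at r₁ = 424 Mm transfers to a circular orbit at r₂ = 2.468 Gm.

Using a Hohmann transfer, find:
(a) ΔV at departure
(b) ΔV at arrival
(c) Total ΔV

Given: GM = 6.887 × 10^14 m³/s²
r₁ = 424 Mm = 4.24 × 10^8 m
r₂ = 2.468 Gm = 2.468 × 10^9 m
GM = 6.887 × 10^14 m³/s²
Transfer ellipse: a_t = (r₁ + r₂)/2 = 1.446 × 10^9 m
Circular speed at r₁: v₁ = √(GM/r₁) = 1274.48 m/s
Transfer speed at r₁ (periapsis): v₁ₜ = √(GM(2/r₁ − 1/a_t)) = 1665.02 m/s
(a) ΔV₁ = v₁ₜ − v₁ = 390.547 m/s ≈ 390.5 m/s
Circular speed at r₂: v₂ = √(GM/r₂) = 528.254 m/s
Transfer speed at r₂ (apoapsis): v₂ₜ = √(GM(2/r₂ − 1/a_t)) = 286.05 m/s
(b) ΔV₂ = v₂ − v₂ₜ = 242.204 m/s ≈ 242.2 m/s
(c) ΔV_total = ΔV₁ + ΔV₂ = 632.751 m/s ≈ 632.8 m/s

Final answer:
(a) ΔV₁ = 390.5 m/s
(b) ΔV₂ = 242.2 m/s
(c) ΔV_total = 632.8 m/s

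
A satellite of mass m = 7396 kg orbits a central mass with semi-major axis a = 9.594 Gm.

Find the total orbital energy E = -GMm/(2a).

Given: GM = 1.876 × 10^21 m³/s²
a = 9.594 Gm = 9.594 × 10^9 m
GM = 1.876 × 10^21 m³/s²
2a = 1.9188 × 10^10 m
GMm = 1.876 × 10^21 × 7396 = 1.38749 × 10^25 m³·kg/s²
E = −GMm/(2a) = -7.23103 × 10^14 J ≈ -723.1 TJ

Final answer: -723.1 TJ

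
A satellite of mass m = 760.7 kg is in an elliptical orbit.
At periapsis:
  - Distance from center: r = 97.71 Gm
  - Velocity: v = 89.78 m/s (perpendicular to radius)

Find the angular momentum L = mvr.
r = 97.71 Gm = 9.771 × 10^10 m
v = 89.78 m/s
vr = 89.78 × 9.771 × 10^10 = 8.7724 × 10^12 m²/s
L = m × vr = 760.7 × 8.7724 × 10^12 = 6.67317 × 10^15 kg·m²/s ≈ 6.673 × 10^15 kg·m²/s

Final answer: L = 6.673 × 10^15 kg·m²/s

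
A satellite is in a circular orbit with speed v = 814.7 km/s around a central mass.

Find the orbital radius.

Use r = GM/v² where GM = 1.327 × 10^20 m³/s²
v = 814.7 km/s = 814700 m/s
GM = 1.327 × 10^20 m³/s²
v² = 6.63736 × 10^11 m²/s²
r = GM/v² = (1.327 × 10^20) / (6.63736 × 10^11) = 1.99929 × 10^8 m ≈ 199.9 Mm

Final answer: 199.9 Mm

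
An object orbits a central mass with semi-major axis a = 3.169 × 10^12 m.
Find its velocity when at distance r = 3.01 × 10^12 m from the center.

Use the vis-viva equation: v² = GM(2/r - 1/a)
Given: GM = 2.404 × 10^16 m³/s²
a = 3.169 × 10^12 m
r = 3.01 × 10^12 m
GM = 2.404 × 10^16 m³/s²
2/r − 1/a = 6.64452 × 10^-13 − 3.15557 × 10^-13 = 3.48895 × 10^-13 m⁻¹
v² = GM (2/r − 1/a) = 8387.43 m²/s²
v = 91.5829 m/s ≈ 91.58 m/s

Final answer: 91.58 m/s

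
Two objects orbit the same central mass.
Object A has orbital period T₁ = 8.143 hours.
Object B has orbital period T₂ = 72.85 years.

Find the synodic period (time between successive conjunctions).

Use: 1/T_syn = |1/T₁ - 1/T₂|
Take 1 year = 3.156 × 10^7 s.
T₁ = 8.143 hours = 29314.8 s
T₂ = 72.85 years = 2.29915 × 10^9 s
1/T₁ = 3.41125 × 10^-5 s⁻¹
1/T₂ = 4.34944 × 10^-10 s⁻¹
|1/T₁ − 1/T₂| = 3.4112 × 10^-5 s⁻¹
T_syn = 1 / |1/T₁ − 1/T₂| = 29315.2 s ≈ 8.143 hours

Final answer: T_syn = 8.143 hours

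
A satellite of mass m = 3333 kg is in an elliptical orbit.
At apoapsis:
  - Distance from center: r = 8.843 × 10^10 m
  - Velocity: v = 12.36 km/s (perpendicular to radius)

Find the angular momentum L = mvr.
r = 8.843 × 10^10 m
v = 12.36 km/s = 12360 m/s
vr = 12360 × 8.843 × 10^10 = 1.09299 × 10^15 m²/s
L = m × vr = 3333 × 1.09299 × 10^15 = 3.64295 × 10^18 kg·m²/s ≈ 3.643 × 10^18 kg·m²/s

Final answer: L = 3.643 × 10^18 kg·m²/s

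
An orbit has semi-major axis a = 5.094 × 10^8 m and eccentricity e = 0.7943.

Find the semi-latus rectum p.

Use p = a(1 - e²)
a = 5.094 × 10^8 m
e = 0.7943,  e² = 0.630912,  1 − e² = 0.369088
p = a(1 − e²) = 5.094 × 10^8 m × 0.369088 = 1.88013 × 10^8 m ≈ 1.88 × 10^8 m

Final answer: p = 1.88 × 10^8 m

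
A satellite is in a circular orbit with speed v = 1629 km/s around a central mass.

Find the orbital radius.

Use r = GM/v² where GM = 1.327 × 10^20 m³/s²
v = 1629 km/s = 1.629 × 10^6 m/s
GM = 1.327 × 10^20 m³/s²
v² = 2.65364 × 10^12 m²/s²
r = GM/v² = (1.327 × 10^20) / (2.65364 × 10^12) = 5.00068 × 10^7 m ≈ 50.01 Mm

Final answer: 50.01 Mm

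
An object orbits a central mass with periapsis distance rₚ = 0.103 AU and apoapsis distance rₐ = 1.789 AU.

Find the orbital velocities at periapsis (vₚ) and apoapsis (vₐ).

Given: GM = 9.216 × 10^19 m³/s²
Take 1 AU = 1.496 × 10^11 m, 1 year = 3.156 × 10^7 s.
rₚ = 0.103 AU = 1.54088 × 10^10 m
rₐ = 1.789 AU = 2.67634 × 10^11 m
GM = 9.216 × 10^19 m³/s²
a = (rₚ + rₐ)/2 = 1.41522 × 10^11 m
Vis-viva: v² = GM (2/r − 1/a)
vₚ² = 9.216 × 10^19 × (1.29796 × 10^-10 − 7.06606 × 10^-12) = 1.13108 × 10^10 m²/s²
vₚ = 106352 m/s ≈ 22.44 AU/year
vₐ² = 9.216 × 10^19 × (7.47288 × 10^-12 − 7.06606 × 10^-12) = 3.74927 × 10^7 m²/s²
vₐ = 6123.13 m/s ≈ 1.292 AU/year

Final answer: vₚ = 22.44 AU/year, vₐ = 1.292 AU/year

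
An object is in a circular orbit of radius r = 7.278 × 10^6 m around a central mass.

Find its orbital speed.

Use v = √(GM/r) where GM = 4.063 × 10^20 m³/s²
r = 7.278 × 10^6 m
GM = 4.063 × 10^20 m³/s²
GM/r = (4.063 × 10^20) / (7.278 × 10^6) = 5.58258 × 10^13 m²/s²
v = √(GM/r) = 7.47166 × 10^6 m/s ≈ 7472 km/s

Final answer: 7472 km/s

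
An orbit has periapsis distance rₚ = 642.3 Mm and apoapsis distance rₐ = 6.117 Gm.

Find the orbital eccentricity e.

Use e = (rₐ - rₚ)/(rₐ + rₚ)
rₚ = 642.3 Mm = 6.423 × 10^8 m
rₐ = 6.117 Gm = 6.117 × 10^9 m
rₐ − rₚ = 5.4747 × 10^9 m
rₐ + rₚ = 6.7593 × 10^9 m
e = (rₐ − rₚ)/(rₐ + rₚ) = 0.809951

Final answer: e = 0.81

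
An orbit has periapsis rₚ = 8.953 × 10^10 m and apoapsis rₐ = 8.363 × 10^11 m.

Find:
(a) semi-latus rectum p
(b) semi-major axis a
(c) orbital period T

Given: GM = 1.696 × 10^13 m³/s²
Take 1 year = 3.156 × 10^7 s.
rₚ = 8.953 × 10^10 m
rₐ = 8.363 × 10^11 m
GM = 1.696 × 10^13 m³/s²
a = (rₚ + rₐ)/2 = 4.62915 × 10^11 m
e = (rₐ − rₚ)/(rₐ + rₚ) = (7.4677 × 10^11) / (9.2583 × 10^11) = 0.806595
(a) 1 − e² = 0.349404;  p = a(1 − e²) = 4.62915 × 10^11 × 0.349404 = 1.61744 × 10^11 m ≈ 1.617 × 10^11 m
(b) a = 4.62915 × 10^11 m ≈ 4.629 × 10^11 m
(c) a³ = 9.91982 × 10^34 m³;  T = 2π √(a³/GM) = 2π × 7.64784 × 10^10 s = 4.80528 × 10^11 s ≈ 1.523 × 10^4 years

Final answer:
(a) semi-latus rectum p = 1.617 × 10^11 m
(b) semi-major axis a = 4.629 × 10^11 m
(c) orbital period T = 1.523 × 10^4 years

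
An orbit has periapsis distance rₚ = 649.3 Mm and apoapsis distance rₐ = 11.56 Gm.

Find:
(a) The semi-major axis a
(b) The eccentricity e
rₚ = 649.3 Mm = 6.493 × 10^8 m
rₐ = 11.56 Gm = 1.156 × 10^10 m
(a) a = (rₚ + rₐ)/2 = 6.10465 × 10^9 m ≈ 6.105 Gm
(b) e = (rₐ − rₚ)/(rₐ + rₚ) = (1.09107 × 10^10) / (1.22093 × 10^10) = 0.893638

Final answer:
(a) a = 6.105 Gm
(b) e = 0.8936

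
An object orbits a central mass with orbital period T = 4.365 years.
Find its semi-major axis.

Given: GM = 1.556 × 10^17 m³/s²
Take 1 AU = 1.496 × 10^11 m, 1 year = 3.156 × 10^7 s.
T = 4.365 years = 1.37759 × 10^8 s
GM = 1.556 × 10^17 m³/s²
Kepler's third law: a³ = GM T² / (4π²)
T² = 1.89777 × 10^16 s²
a³ = (1.556 × 10^17) × (1.89777 × 10^16) / (4π²) = 7.47984 × 10^31 m³
a = (a³)^(1/3) = 4.21338 × 10^10 m ≈ 0.2816 AU

Final answer: 0.2816 AU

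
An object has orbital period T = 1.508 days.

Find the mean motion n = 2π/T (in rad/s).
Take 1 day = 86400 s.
T = 1.508 days = 130291 s
n = 2π / 130291 s = 4.82242 × 10^-5 rad/s ≈ 4.822 × 10^-5 rad/s

Final answer: n = 4.822 × 10^-5 rad/s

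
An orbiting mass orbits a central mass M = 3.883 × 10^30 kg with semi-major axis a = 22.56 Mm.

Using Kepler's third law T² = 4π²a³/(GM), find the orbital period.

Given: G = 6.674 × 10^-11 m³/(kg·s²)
M = 3.883 × 10^30 kg
GM = G × M = 6.674 × 10^-11 × 3.883 × 10^30 = 2.59151 × 10^20 m³/s²
a = 22.56 Mm = 2.256 × 10^7 m
a³ = 1.1482 × 10^22 m³
T = 2π √(a³/GM) = 2π √((1.1482 × 10^22) / (2.59151 × 10^20)) = 2π × 6.65628 s
T = 41.8227 s ≈ 41.82 seconds

Final answer: 41.82 seconds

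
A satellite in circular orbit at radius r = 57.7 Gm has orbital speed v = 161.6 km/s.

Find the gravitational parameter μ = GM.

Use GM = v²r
r = 57.7 Gm = 5.77 × 10^10 m
v = 161.6 km/s = 161600 m/s
v² = 2.61146 × 10^10 m²/s²
GM = v²r = 2.61146 × 10^10 × 5.77 × 10^10 = 1.50681 × 10^21 m³/s²
GM ≈ 1.507 × 10^21 m³/s²

Final answer: GM = 1.507 × 10^21 m³/s²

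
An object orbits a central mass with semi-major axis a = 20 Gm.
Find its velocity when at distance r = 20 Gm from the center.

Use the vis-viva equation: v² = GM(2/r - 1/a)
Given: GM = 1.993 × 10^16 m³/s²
a = 20 Gm = 2 × 10^10 m
r = 20 Gm = 2 × 10^10 m
GM = 1.993 × 10^16 m³/s²
2/r − 1/a = 1 × 10^-10 − 5 × 10^-11 = 5 × 10^-11 m⁻¹
v² = GM (2/r − 1/a) = 996500 m²/s²
v = 998.248 m/s ≈ 998.2 m/s

Final answer: 998.2 m/s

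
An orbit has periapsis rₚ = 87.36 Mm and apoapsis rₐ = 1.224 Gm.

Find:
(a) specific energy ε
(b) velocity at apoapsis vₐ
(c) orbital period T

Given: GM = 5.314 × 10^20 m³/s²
rₚ = 87.36 Mm = 8.736 × 10^7 m
rₐ = 1.224 Gm = 1.224 × 10^9 m
GM = 5.314 × 10^20 m³/s²
a = (rₚ + rₐ)/2 = 6.5568 × 10^8 m
e = (rₐ − rₚ)/(rₐ + rₚ) = (1.13664 × 10^9) / (1.31136 × 10^9) = 0.866764
(a) 2a = 1.31136 × 10^9 m;  ε = −GM/(2a) = -4.05228 × 10^11 J/kg ≈ -405.2 GJ/kg
(b) vₐ² = GM (2/rₐ − 1/a) = 5.314 × 10^20 × (1.63399 × 10^-9 − 1.52513 × 10^-9) = 5.78443 × 10^10 m²/s²;  vₐ = 240508 m/s ≈ 240.5 km/s
(c) a³ = 2.81887 × 10^26 m³;  T = 2π √(a³/GM) = 2π × 728.328 s = 4576.22 s ≈ 1.271 hours

Final answer:
(a) specific energy ε = -405.2 GJ/kg
(b) velocity at apoapsis vₐ = 240.5 km/s
(c) orbital period T = 1.271 hours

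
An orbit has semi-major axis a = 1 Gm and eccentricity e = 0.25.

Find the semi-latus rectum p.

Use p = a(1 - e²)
a = 1 Gm = 1 × 10^9 m
e = 0.25,  e² = 0.0625,  1 − e² = 0.9375
p = a(1 − e²) = 1 × 10^9 m × 0.9375 = 9.375 × 10^8 m ≈ 937.5 Mm

Final answer: p = 937.5 Mm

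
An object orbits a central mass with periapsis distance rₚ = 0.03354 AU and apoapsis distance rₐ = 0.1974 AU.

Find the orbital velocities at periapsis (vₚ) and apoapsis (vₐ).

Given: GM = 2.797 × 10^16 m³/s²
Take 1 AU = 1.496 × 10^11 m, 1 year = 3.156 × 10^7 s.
rₚ = 0.03354 AU = 5.01758 × 10^9 m
rₐ = 0.1974 AU = 2.9531 × 10^10 m
GM = 2.797 × 10^16 m³/s²
a = (rₚ + rₐ)/2 = 1.72743 × 10^10 m
Vis-viva: v² = GM (2/r − 1/a)
vₚ² = 2.797 × 10^16 × (3.98598 × 10^-10 − 5.78894 × 10^-11) = 9.52962 × 10^6 m²/s²
vₚ = 3087.01 m/s ≈ 0.6512 AU/year
vₐ² = 2.797 × 10^16 × (6.77253 × 10^-11 − 5.78894 × 10^-11) = 275111 m²/s²
vₐ = 524.51 m/s ≈ 0.1107 AU/year

Final answer: vₚ = 0.6512 AU/year, vₐ = 0.1107 AU/year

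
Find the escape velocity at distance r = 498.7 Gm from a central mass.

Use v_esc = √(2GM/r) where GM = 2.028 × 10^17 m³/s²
r = 498.7 Gm = 4.987 × 10^11 m
GM = 2.028 × 10^17 m³/s²
2GM/r = 2 × (2.028 × 10^17) / (4.987 × 10^11) = 813315 m²/s²
v_esc = √(2GM/r) = 901.84 m/s ≈ 901.8 m/s

Final answer: 901.8 m/s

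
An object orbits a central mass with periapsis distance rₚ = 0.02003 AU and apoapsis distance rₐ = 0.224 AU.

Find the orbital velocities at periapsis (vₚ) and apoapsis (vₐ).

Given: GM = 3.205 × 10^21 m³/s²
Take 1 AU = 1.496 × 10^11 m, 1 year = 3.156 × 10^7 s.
rₚ = 0.02003 AU = 2.99649 × 10^9 m
rₐ = 0.224 AU = 3.35104 × 10^10 m
GM = 3.205 × 10^21 m³/s²
a = (rₚ + rₐ)/2 = 1.82534 × 10^10 m
Vis-viva: v² = GM (2/r − 1/a)
vₚ² = 3.205 × 10^21 × (6.67448 × 10^-10 − 5.47842 × 10^-11) = 1.96359 × 10^12 m²/s²
vₚ = 1.40128 × 10^6 m/s ≈ 1401 km/s
vₐ² = 3.205 × 10^21 × (5.9683 × 10^-11 − 5.47842 × 10^-11) = 1.57006 × 10^10 m²/s²
vₐ = 125302 m/s ≈ 26.43 AU/year

Final answer: vₚ = 1401 km/s, vₐ = 26.43 AU/year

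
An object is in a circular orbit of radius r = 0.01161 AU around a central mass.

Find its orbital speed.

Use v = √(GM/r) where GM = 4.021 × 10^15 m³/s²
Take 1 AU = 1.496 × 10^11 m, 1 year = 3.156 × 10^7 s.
r = 0.01161 AU = 1.73686 × 10^9 m
GM = 4.021 × 10^15 m³/s²
GM/r = (4.021 × 10^15) / (1.73686 × 10^9) = 2.3151 × 10^6 m²/s²
v = √(GM/r) = 1521.55 m/s ≈ 0.321 AU/year

Final answer: 0.321 AU/year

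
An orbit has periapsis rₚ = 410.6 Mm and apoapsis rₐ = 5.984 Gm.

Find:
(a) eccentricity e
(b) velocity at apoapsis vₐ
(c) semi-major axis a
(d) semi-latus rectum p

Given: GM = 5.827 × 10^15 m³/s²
rₚ = 410.6 Mm = 4.106 × 10^8 m
rₐ = 5.984 Gm = 5.984 × 10^9 m
GM = 5.827 × 10^15 m³/s²
a = (rₚ + rₐ)/2 = 3.1973 × 10^9 m
e = (rₐ − rₚ)/(rₐ + rₚ) = (5.5734 × 10^9) / (6.3946 × 10^9) = 0.871579
(a) e = 0.871579 ≈ 0.8716
(b) vₐ² = GM (2/rₐ − 1/a) = 5.827 × 10^15 × (3.34225 × 10^-10 − 3.12764 × 10^-10) = 125052 m²/s²;  vₐ = 353.626 m/s ≈ 353.6 m/s
(c) a = 3.1973 × 10^9 m ≈ 3.197 Gm
(d) 1 − e² = 0.24035;  p = a(1 − e²) = 3.1973 × 10^9 × 0.24035 = 7.6847 × 10^8 m ≈ 768.5 Mm

Final answer:
(a) eccentricity e = 0.8716
(b) velocity at apoapsis vₐ = 353.6 m/s
(c) semi-major axis a = 3.197 Gm
(d) semi-latus rectum p = 768.5 Mm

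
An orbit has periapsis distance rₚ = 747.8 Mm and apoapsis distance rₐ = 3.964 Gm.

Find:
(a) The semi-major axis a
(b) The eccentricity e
rₚ = 747.8 Mm = 7.478 × 10^8 m
rₐ = 3.964 Gm = 3.964 × 10^9 m
(a) a = (rₚ + rₐ)/2 = 2.3559 × 10^9 m ≈ 2.356 Gm
(b) e = (rₐ − rₚ)/(rₐ + rₚ) = (3.2162 × 10^9) / (4.7118 × 10^9) = 0.682584

Final answer:
(a) a = 2.356 Gm
(b) e = 0.6826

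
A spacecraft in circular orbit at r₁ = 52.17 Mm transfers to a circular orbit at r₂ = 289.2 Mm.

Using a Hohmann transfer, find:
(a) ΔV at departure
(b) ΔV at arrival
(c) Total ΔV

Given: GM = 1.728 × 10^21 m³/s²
r₁ = 52.17 Mm = 5.217 × 10^7 m
r₂ = 289.2 Mm = 2.892 × 10^8 m
GM = 1.728 × 10^21 m³/s²
Transfer ellipse: a_t = (r₁ + r₂)/2 = 1.70685 × 10^8 m
Circular speed at r₁: v₁ = √(GM/r₁) = 5.75521 × 10^6 m/s
Transfer speed at r₁ (periapsis): v₁ₜ = √(GM(2/r₁ − 1/a_t)) = 7.4914 × 10^6 m/s
(a) ΔV₁ = v₁ₜ − v₁ = 1.73619 × 10^6 m/s ≈ 1736 km/s
Circular speed at r₂: v₂ = √(GM/r₂) = 2.4444 × 10^6 m/s
Transfer speed at r₂ (apoapsis): v₂ₜ = √(GM(2/r₂ − 1/a_t)) = 1.3514 × 10^6 m/s
(b) ΔV₂ = v₂ − v₂ₜ = 1.093 × 10^6 m/s ≈ 1093 km/s
(c) ΔV_total = ΔV₁ + ΔV₂ = 2.82918 × 10^6 m/s ≈ 2829 km/s

Final answer:
(a) ΔV₁ = 1736 km/s
(b) ΔV₂ = 1093 km/s
(c) ΔV_total = 2829 km/s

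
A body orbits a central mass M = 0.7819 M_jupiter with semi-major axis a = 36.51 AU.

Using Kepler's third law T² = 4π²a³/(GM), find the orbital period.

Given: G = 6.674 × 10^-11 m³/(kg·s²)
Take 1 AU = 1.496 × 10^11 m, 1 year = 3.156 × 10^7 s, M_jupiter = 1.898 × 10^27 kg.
M = 0.7819 M_jupiter = 1.48405 × 10^27 kg
GM = G × M = 6.674 × 10^-11 × 1.48405 × 10^27 = 9.90452 × 10^16 m³/s²
a = 36.51 AU = 5.4619 × 10^12 m
a³ = 1.62941 × 10^38 m³
T = 2π √(a³/GM) = 2π √((1.62941 × 10^38) / (9.90452 × 10^16)) = 2π × 4.056 × 10^10 s
T = 2.54846 × 10^11 s ≈ 8075 years

Final answer: 8075 years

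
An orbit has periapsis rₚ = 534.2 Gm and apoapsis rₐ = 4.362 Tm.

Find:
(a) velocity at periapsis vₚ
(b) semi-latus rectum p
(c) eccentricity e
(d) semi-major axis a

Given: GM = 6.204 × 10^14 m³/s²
rₚ = 534.2 Gm = 5.342 × 10^11 m
rₐ = 4.362 Tm = 4.362 × 10^12 m
GM = 6.204 × 10^14 m³/s²
a = (rₚ + rₐ)/2 = 2.4481 × 10^12 m
e = (rₐ − rₚ)/(rₐ + rₚ) = (3.8278 × 10^12) / (4.8962 × 10^12) = 0.78179
(a) vₚ² = GM (2/rₚ − 1/a) = 6.204 × 10^14 × (3.74392 × 10^-12 − 4.0848 × 10^-13) = 2069.3 m²/s²;  vₚ = 45.4896 m/s ≈ 45.49 m/s
(b) 1 − e² = 0.388804;  p = a(1 − e²) = 2.4481 × 10^12 × 0.388804 = 9.51832 × 10^11 m ≈ 951.8 Gm
(c) e = 0.78179 ≈ 0.7818
(d) a = 2.4481 × 10^12 m ≈ 2.448 Tm

Final answer:
(a) velocity at periapsis vₚ = 45.49 m/s
(b) semi-latus rectum p = 951.8 Gm
(c) eccentricity e = 0.7818
(d) semi-major axis a = 2.448 Tm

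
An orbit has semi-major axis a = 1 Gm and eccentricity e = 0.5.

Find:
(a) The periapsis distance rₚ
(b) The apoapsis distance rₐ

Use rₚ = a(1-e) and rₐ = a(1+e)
a = 1 Gm = 1 × 10^9 m
e = 0.5:  1 − e = 0.5,  1 + e = 1.5
(a) rₚ = a(1 − e) = 1 × 10^9 m × 0.5 = 5 × 10^8 m ≈ 500 Mm
(b) rₐ = a(1 + e) = 1 × 10^9 m × 1.5 = 1.5 × 10^9 m ≈ 1.5 Gm

Final answer:
(a) rₚ = 500 Mm
(b) rₐ = 1.5 Gm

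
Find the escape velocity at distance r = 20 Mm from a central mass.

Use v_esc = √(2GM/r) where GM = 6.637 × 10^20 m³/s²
r = 20 Mm = 2 × 10^7 m
GM = 6.637 × 10^20 m³/s²
2GM/r = 2 × (6.637 × 10^20) / (2 × 10^7) = 6.637 × 10^13 m²/s²
v_esc = √(2GM/r) = 8.14678 × 10^6 m/s ≈ 8147 km/s

Final answer: 8147 km/s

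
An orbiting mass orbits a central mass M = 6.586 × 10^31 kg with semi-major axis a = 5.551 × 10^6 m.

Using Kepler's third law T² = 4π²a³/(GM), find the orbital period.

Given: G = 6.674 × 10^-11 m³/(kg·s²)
M = 6.586 × 10^31 kg
GM = G × M = 6.674 × 10^-11 × 6.586 × 10^31 = 4.3955 × 10^21 m³/s²
a = 5.551 × 10^6 m
a³ = 1.71046 × 10^20 m³
T = 2π √(a³/GM) = 2π √((1.71046 × 10^20) / (4.3955 × 10^21)) = 2π × 0.197266 s
T = 1.23946 s ≈ 1.239 seconds

Final answer: 1.239 seconds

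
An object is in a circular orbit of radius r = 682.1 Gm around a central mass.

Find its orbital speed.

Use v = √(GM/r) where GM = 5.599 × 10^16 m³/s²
r = 682.1 Gm = 6.821 × 10^11 m
GM = 5.599 × 10^16 m³/s²
GM/r = (5.599 × 10^16) / (6.821 × 10^11) = 82084.7 m²/s²
v = √(GM/r) = 286.504 m/s ≈ 286.5 m/s

Final answer: 286.5 m/s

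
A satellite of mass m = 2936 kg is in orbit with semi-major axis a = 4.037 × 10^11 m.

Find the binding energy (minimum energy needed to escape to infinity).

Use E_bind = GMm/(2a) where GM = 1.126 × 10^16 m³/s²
a = 4.037 × 10^11 m
GM = 1.126 × 10^16 m³/s²
m = 2936 kg
GMm = 1.126 × 10^16 × 2936 = 3.30594 × 10^19 m³·kg/s²
2a = 8.074 × 10^11 m
E_bind = GMm/(2a) = 4.09455 × 10^7 J ≈ 40.95 MJ

Final answer: 40.95 MJ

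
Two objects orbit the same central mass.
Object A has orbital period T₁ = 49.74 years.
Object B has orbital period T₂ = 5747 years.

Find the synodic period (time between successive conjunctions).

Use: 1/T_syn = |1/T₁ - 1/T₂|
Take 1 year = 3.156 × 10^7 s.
T₁ = 49.74 years = 1.56979 × 10^9 s
T₂ = 5747 years = 1.81375 × 10^11 s
1/T₁ = 6.37026 × 10^-10 s⁻¹
1/T₂ = 5.51343 × 10^-12 s⁻¹
|1/T₁ − 1/T₂| = 6.31513 × 10^-10 s⁻¹
T_syn = 1 / |1/T₁ − 1/T₂| = 1.5835 × 10^9 s ≈ 50.17 years

Final answer: T_syn = 50.17 years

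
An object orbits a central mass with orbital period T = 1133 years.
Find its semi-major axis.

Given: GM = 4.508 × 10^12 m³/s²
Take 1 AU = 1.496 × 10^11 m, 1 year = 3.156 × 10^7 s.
T = 1133 years = 3.57575 × 10^10 s
GM = 4.508 × 10^12 m³/s²
Kepler's third law: a³ = GM T² / (4π²)
T² = 1.2786 × 10^21 s²
a³ = (4.508 × 10^12) × (1.2786 × 10^21) / (4π²) = 1.46002 × 10^32 m³
a = (a³)^(1/3) = 5.26566 × 10^10 m ≈ 0.352 AU

Final answer: 0.352 AU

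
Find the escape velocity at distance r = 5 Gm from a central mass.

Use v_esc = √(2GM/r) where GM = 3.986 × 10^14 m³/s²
r = 5 Gm = 5 × 10^9 m
GM = 3.986 × 10^14 m³/s²
2GM/r = 2 × (3.986 × 10^14) / (5 × 10^9) = 159440 m²/s²
v_esc = √(2GM/r) = 399.299 m/s ≈ 399.3 m/s

Final answer: 399.3 m/s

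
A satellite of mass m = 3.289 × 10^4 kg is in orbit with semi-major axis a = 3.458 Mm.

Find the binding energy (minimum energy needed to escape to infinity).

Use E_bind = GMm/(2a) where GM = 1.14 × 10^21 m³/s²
a = 3.458 Mm = 3.458 × 10^6 m
GM = 1.14 × 10^21 m³/s²
m = 3.289 × 10^4 kg
GMm = 1.14 × 10^21 × 32890 = 3.74946 × 10^25 m³·kg/s²
2a = 6.916 × 10^6 m
E_bind = GMm/(2a) = 5.42143 × 10^18 J ≈ 5.421 EJ

Final answer: 5.421 EJ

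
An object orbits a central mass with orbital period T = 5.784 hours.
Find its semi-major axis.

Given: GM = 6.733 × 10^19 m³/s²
T = 5.784 hours = 20822.4 s
GM = 6.733 × 10^19 m³/s²
Kepler's third law: a³ = GM T² / (4π²)
T² = 4.33572 × 10^8 s²
a³ = (6.733 × 10^19) × (4.33572 × 10^8) / (4π²) = 7.39453 × 10^26 m³
a = (a³)^(1/3) = 9.04281 × 10^8 m ≈ 9.043 × 10^8 m

Final answer: 9.043 × 10^8 m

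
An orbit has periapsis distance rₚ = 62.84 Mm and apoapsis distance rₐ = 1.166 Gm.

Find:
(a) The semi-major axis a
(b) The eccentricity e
rₚ = 62.84 Mm = 6.284 × 10^7 m
rₐ = 1.166 Gm = 1.166 × 10^9 m
(a) a = (rₚ + rₐ)/2 = 6.1442 × 10^8 m ≈ 614.4 Mm
(b) e = (rₐ − rₚ)/(rₐ + rₚ) = (1.10316 × 10^9) / (1.22884 × 10^9) = 0.897725

Final answer:
(a) a = 614.4 Mm
(b) e = 0.8977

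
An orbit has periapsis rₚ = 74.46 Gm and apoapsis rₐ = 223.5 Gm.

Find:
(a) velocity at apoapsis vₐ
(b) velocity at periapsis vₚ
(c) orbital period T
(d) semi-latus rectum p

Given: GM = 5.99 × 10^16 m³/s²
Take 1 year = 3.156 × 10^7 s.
rₚ = 74.46 Gm = 7.446 × 10^10 m
rₐ = 223.5 Gm = 2.235 × 10^11 m
GM = 5.99 × 10^16 m³/s²
a = (rₚ + rₐ)/2 = 1.4898 × 10^11 m
e = (rₐ − rₚ)/(rₐ + rₚ) = (1.4904 × 10^11) / (2.9796 × 10^11) = 0.500201
(a) vₐ² = GM (2/rₐ − 1/a) = 5.99 × 10^16 × (8.94855 × 10^-12 − 6.71231 × 10^-12) = 133951 m²/s²;  vₐ = 365.992 m/s ≈ 366 m/s
(b) vₚ² = GM (2/rₚ − 1/a) = 5.99 × 10^16 × (2.68601 × 10^-11 − 6.71231 × 10^-12) = 1.20685 × 10^6 m²/s²;  vₚ = 1098.57 m/s ≈ 1.099 km/s
(c) a³ = 3.30662 × 10^33 m³;  T = 2π √(a³/GM) = 2π × 2.34952 × 10^8 s = 1.47624 × 10^9 s ≈ 46.78 years
(d) 1 − e² = 0.749799;  p = a(1 − e²) = 1.4898 × 10^11 × 0.749799 = 1.11705 × 10^11 m ≈ 111.7 Gm

Final answer:
(a) velocity at apoapsis vₐ = 366 m/s
(b) velocity at periapsis vₚ = 1.099 km/s
(c) orbital period T = 46.78 years
(d) semi-latus rectum p = 111.7 Gm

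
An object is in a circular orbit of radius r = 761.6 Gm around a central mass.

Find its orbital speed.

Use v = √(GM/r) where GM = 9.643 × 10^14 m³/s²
r = 761.6 Gm = 7.616 × 10^11 m
GM = 9.643 × 10^14 m³/s²
GM/r = (9.643 × 10^14) / (7.616 × 10^11) = 1266.15 m²/s²
v = √(GM/r) = 35.583 m/s ≈ 35.58 m/s

Final answer: 35.58 m/s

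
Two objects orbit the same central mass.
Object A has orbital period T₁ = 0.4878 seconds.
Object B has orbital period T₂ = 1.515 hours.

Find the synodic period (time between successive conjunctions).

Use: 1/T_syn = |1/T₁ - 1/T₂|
T₁ = 0.4878 seconds
T₂ = 1.515 hours = 5454 s
1/T₁ = 2.05002 s⁻¹
1/T₂ = 0.000183352 s⁻¹
|1/T₁ − 1/T₂| = 2.04984 s⁻¹
T_syn = 1 / |1/T₁ − 1/T₂| = 0.487844 s ≈ 0.4878 seconds

Final answer: T_syn = 0.4878 seconds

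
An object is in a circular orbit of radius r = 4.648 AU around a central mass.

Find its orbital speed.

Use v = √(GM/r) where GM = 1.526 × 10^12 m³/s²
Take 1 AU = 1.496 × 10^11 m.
r = 4.648 AU = 6.95341 × 10^11 m
GM = 1.526 × 10^12 m³/s²
GM/r = (1.526 × 10^12) / (6.95341 × 10^11) = 2.19461 m²/s²
v = √(GM/r) = 1.48142 m/s ≈ 1.481 m/s

Final answer: 1.481 m/s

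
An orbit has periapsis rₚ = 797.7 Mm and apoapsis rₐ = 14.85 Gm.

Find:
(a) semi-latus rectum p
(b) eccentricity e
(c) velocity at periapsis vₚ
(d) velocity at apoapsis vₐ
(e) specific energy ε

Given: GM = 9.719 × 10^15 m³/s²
rₚ = 797.7 Mm = 7.977 × 10^8 m
rₐ = 14.85 Gm = 1.485 × 10^10 m
GM = 9.719 × 10^15 m³/s²
a = (rₚ + rₐ)/2 = 7.82385 × 10^9 m
e = (rₐ − rₚ)/(rₐ + rₚ) = (1.40523 × 10^10) / (1.56477 × 10^10) = 0.898043
(a) 1 − e² = 0.19352;  p = a(1 − e²) = 7.82385 × 10^9 × 0.19352 = 1.51407 × 10^9 m ≈ 1.514 Gm
(b) e = 0.898043 ≈ 0.898
(c) vₚ² = GM (2/rₚ − 1/a) = 9.719 × 10^15 × (2.50721 × 10^-9 − 1.27814 × 10^-10) = 2.31253 × 10^7 m²/s²;  vₚ = 4808.88 m/s ≈ 4.809 km/s
(d) vₐ² = GM (2/rₐ − 1/a) = 9.719 × 10^15 × (1.3468 × 10^-10 − 1.27814 × 10^-10) = 66728.9 m²/s²;  vₐ = 258.319 m/s ≈ 258.3 m/s
(e) 2a = 1.56477 × 10^10 m;  ε = −GM/(2a) = -621114 J/kg ≈ -621.1 kJ/kg

Final answer:
(a) semi-latus rectum p = 1.514 Gm
(b) eccentricity e = 0.898
(c) velocity at periapsis vₚ = 4.809 km/s
(d) velocity at apoapsis vₐ = 258.3 m/s
(e) specific energy ε = -621.1 kJ/kg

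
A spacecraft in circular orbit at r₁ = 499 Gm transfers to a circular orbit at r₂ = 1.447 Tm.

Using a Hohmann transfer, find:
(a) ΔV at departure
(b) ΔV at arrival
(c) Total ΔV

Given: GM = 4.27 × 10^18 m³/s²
r₁ = 499 Gm = 4.99 × 10^11 m
r₂ = 1.447 Tm = 1.447 × 10^12 m
GM = 4.27 × 10^18 m³/s²
Transfer ellipse: a_t = (r₁ + r₂)/2 = 9.73 × 10^11 m
Circular speed at r₁: v₁ = √(GM/r₁) = 2925.25 m/s
Transfer speed at r₁ (periapsis): v₁ₜ = √(GM(2/r₁ − 1/a_t)) = 3567.32 m/s
(a) ΔV₁ = v₁ₜ − v₁ = 642.061 m/s ≈ 642.1 m/s
Circular speed at r₂: v₂ = √(GM/r₂) = 1717.83 m/s
Transfer speed at r₂ (apoapsis): v₂ₜ = √(GM(2/r₂ − 1/a_t)) = 1230.19 m/s
(b) ΔV₂ = v₂ − v₂ₜ = 487.634 m/s ≈ 487.6 m/s
(c) ΔV_total = ΔV₁ + ΔV₂ = 1129.7 m/s ≈ 1.13 km/s

Final answer:
(a) ΔV₁ = 642.1 m/s
(b) ΔV₂ = 487.6 m/s
(c) ΔV_total = 1.13 km/s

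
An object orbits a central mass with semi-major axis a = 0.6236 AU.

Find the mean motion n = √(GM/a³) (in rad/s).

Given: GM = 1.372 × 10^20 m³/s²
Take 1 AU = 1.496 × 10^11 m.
a = 0.6236 AU = 9.32906 × 10^10 m
GM = 1.372 × 10^20 m³/s²
a³ = 8.1192 × 10^32 m³
GM/a³ = (1.372 × 10^20) / (8.1192 × 10^32) = 1.68982 × 10^-13 s⁻²
n = √(GM/a³) = 4.11074 × 10^-7 rad/s ≈ 4.111 × 10^-7 rad/s

Final answer: n = 4.111 × 10^-7 rad/s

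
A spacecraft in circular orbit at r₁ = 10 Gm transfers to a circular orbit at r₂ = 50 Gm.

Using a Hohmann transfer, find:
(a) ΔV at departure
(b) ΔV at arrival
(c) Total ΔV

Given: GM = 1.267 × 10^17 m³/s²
r₁ = 10 Gm = 1 × 10^10 m
r₂ = 50 Gm = 5 × 10^10 m
GM = 1.267 × 10^17 m³/s²
Transfer ellipse: a_t = (r₁ + r₂)/2 = 3 × 10^10 m
Circular speed at r₁: v₁ = √(GM/r₁) = 3559.49 m/s
Transfer speed at r₁ (periapsis): v₁ₜ = √(GM(2/r₁ − 1/a_t)) = 4595.29 m/s
(a) ΔV₁ = v₁ₜ − v₁ = 1035.79 m/s ≈ 1.036 km/s
Circular speed at r₂: v₂ = √(GM/r₂) = 1591.85 m/s
Transfer speed at r₂ (apoapsis): v₂ₜ = √(GM(2/r₂ − 1/a_t)) = 919.057 m/s
(b) ΔV₂ = v₂ − v₂ₜ = 672.797 m/s ≈ 672.8 m/s
(c) ΔV_total = ΔV₁ + ΔV₂ = 1708.59 m/s ≈ 1.709 km/s

Final answer:
(a) ΔV₁ = 1.036 km/s
(b) ΔV₂ = 672.8 m/s
(c) ΔV_total = 1.709 km/s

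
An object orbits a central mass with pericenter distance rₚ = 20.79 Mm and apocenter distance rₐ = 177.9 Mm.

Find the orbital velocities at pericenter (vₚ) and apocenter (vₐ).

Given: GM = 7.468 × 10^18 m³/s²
rₚ = 20.79 Mm = 2.079 × 10^7 m
rₐ = 177.9 Mm = 1.779 × 10^8 m
GM = 7.468 × 10^18 m³/s²
a = (rₚ + rₐ)/2 = 9.9345 × 10^7 m
Vis-viva: v² = GM (2/r − 1/a)
vₚ² = 7.468 × 10^18 × (9.62001 × 10^-8 − 1.00659 × 10^-8) = 6.4325 × 10^11 m²/s²
vₚ = 802029 m/s ≈ 802 km/s
vₐ² = 7.468 × 10^18 × (1.12423 × 10^-8 − 1.00659 × 10^-8) = 8.7849 × 10^9 m²/s²
vₐ = 93727.8 m/s ≈ 93.73 km/s

Final answer: vₚ = 802 km/s, vₐ = 93.73 km/s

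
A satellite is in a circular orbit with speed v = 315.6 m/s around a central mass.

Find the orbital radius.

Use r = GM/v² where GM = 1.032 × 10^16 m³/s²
v = 315.6 m/s
GM = 1.032 × 10^16 m³/s²
v² = 99603.4 m²/s²
r = GM/v² = (1.032 × 10^16) / 99603.4 = 1.03611 × 10^11 m ≈ 103.6 Gm

Final answer: 103.6 Gm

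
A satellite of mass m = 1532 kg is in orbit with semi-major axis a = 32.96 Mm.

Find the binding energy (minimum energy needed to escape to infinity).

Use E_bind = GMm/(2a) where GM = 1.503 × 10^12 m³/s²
a = 32.96 Mm = 3.296 × 10^7 m
GM = 1.503 × 10^12 m³/s²
m = 1532 kg
GMm = 1.503 × 10^12 × 1532 = 2.3026 × 10^15 m³·kg/s²
2a = 6.592 × 10^7 m
E_bind = GMm/(2a) = 3.49302 × 10^7 J ≈ 34.93 MJ

Final answer: 34.93 MJ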